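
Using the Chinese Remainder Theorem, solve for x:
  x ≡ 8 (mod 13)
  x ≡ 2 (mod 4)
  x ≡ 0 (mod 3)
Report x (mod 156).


Moduli 13, 4, 3 are pairwise coprime; by CRT there is a unique solution modulo M = 13 · 4 · 3 = 156.
Solve pairwise, accumulating the modulus:
  Start with x ≡ 8 (mod 13).
  Combine with x ≡ 2 (mod 4): since gcd(13, 4) = 1, we get a unique residue mod 52.
    Write x = 8 + 13·t and substitute into x ≡ 2 (mod 4): 13·t ≡ 2 − 8 = -6 (mod 4).
    Reduce coefficients mod 4: 1·t ≡ 2 (mod 4).
    So t ≡ 2 (mod 4).
    Then x = 8 + 13·2 = 34, valid modulo lcm(13, 4) = 52: x ≡ 34 (mod 52).
  Combine with x ≡ 0 (mod 3): since gcd(52, 3) = 1, we get a unique residue mod 156.
    Write x = 34 + 52·t and substitute into x ≡ 0 (mod 3): 52·t ≡ 0 − 34 = -34 (mod 3).
    Reduce coefficients mod 3: 1·t ≡ 2 (mod 3).
    So t ≡ 2 (mod 3).
    Then x = 34 + 52·2 = 138, valid modulo lcm(52, 3) = 156: x ≡ 138 (mod 156).
Verify: 138 mod 13 = 8 ✓, 138 mod 4 = 2 ✓, 138 mod 3 = 0 ✓.

x ≡ 138 (mod 156).


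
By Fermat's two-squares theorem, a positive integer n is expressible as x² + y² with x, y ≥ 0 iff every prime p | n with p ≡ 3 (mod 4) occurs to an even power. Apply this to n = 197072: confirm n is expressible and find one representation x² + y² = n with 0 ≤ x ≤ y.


Step 1: Factor n = 197072 = 2^4 · 109 · 113.
Step 2: Check the mod-4 condition on each prime factor: 2 = 2 (special); 109 ≡ 1 (mod 4), exponent 1; 113 ≡ 1 (mod 4), exponent 1.
All primes ≡ 3 (mod 4) appear to even exponent (or don't appear), so by the two-squares theorem n IS expressible as a sum of two squares.
Step 3: Build a representation. Group n = k² · m with k = 4 and m = 109 · 113 = 12317 (a product of primes ≡ 1 (mod 4)); a representation of m scales to one of n via (k·x)² + (k·y)² = k²(x² + y²). Each prime p ≡ 1 (mod 4) is itself a sum of two squares; find a² by testing p − a² for a perfect square:
  109: 109 − 1² = 108, 109 − 2² = 105, 109 − 3² = 100 = 10² ⇒ 109 = 3² + 10².
  113: 113 − 1² = 112, 113 − 2² = 109, 113 − 3² = 104, 113 − 4² = 97, 113 − 5² = 88, 113 − 6² = 77, 113 − 7² = 64 = 8² ⇒ 113 = 7² + 8².
  Combine using the Brahmagupta–Fibonacci identity (a² + b²)(c² + d²) = (ac − bd)² + (ad + bc)² = (ac + bd)² + (ad − bc)²:
  109 · 113 = 12317: from (3² + 10²)(7² + 8²), take (3·7 − 10·8, 3·8 + 10·7) = (21 − 80, 24 + 70) = (-59, 94); dropping signs (only squares matter) gives (59, 94); check 59² + 94² = 3481 + 8836 = 12317 ✓.
  Scale by k = 4: (4·59, 4·94) = (236, 376).
Step 4: Order so x ≤ y and verify: 236² + 376² = 55696 + 141376 = 197072 = n. ✓

n = 197072 = 236² + 376² (one valid representation with x ≤ y).


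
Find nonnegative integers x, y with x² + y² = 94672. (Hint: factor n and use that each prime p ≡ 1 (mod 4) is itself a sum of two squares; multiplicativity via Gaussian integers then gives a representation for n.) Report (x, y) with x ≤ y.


Step 1: Factor n = 94672 = 2^4 · 61 · 97.
Step 2: Check the mod-4 condition on each prime factor: 2 = 2 (special); 61 ≡ 1 (mod 4), exponent 1; 97 ≡ 1 (mod 4), exponent 1.
All primes ≡ 3 (mod 4) appear to even exponent (or don't appear), so by the two-squares theorem n IS expressible as a sum of two squares.
Step 3: Build a representation. Group n = k² · m with k = 4 and m = 61 · 97 = 5917 (a product of primes ≡ 1 (mod 4)); a representation of m scales to one of n via (k·x)² + (k·y)² = k²(x² + y²). Each prime p ≡ 1 (mod 4) is itself a sum of two squares; find a² by testing p − a² for a perfect square:
  61: 61 − 1² = 60, 61 − 2² = 57, 61 − 3² = 52, 61 − 4² = 45, 61 − 5² = 36 = 6² ⇒ 61 = 5² + 6².
  97: 97 − 1² = 96, 97 − 2² = 93, 97 − 3² = 88, 97 − 4² = 81 = 9² ⇒ 97 = 4² + 9².
  Combine using the Brahmagupta–Fibonacci identity (a² + b²)(c² + d²) = (ac − bd)² + (ad + bc)² = (ac + bd)² + (ad − bc)²:
  61 · 97 = 5917: from (5² + 6²)(4² + 9²), take (5·4 − 6·9, 5·9 + 6·4) = (20 − 54, 45 + 24) = (-34, 69); dropping signs (only squares matter) gives (34, 69); check 34² + 69² = 1156 + 4761 = 5917 ✓.
  Scale by k = 4: (4·34, 4·69) = (136, 276).
Step 4: Order so x ≤ y and verify: 136² + 276² = 18496 + 76176 = 94672 = n. ✓

n = 94672 = 136² + 276² (one valid representation with x ≤ y).


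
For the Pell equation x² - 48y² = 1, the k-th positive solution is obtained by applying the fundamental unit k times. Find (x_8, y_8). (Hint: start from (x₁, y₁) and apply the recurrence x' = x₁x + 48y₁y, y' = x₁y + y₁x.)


Step 1: Find the fundamental solution (x₁, y₁) of x² - 48y² = 1.
  Expand √48 as a continued fraction. a₀ = ⌊√48⌋ = 6; iterate m_{k+1} = d_k·a_k − m_k, d_{k+1} = (48 − m_{k+1}²)/d_k, a_{k+1} = ⌊(a₀ + m_{k+1})/d_{k+1}⌋ (starting m₀ = 0, d₀ = 1), with convergents p_k = a_k·p_{k-1} + p_{k-2}, q_k = a_k·q_{k-1} + q_{k-2} (p₋₁ = 1, q₋₁ = 0):
  k = 0: a₀ = 6; p₀/q₀ = 6/1; p₀² − 48·q₀² = 36 − 48 = -12.
  k = 1: m = 6, d = 12, a = ⌊(6 + 6)/12⌋ = 1; p/q = (1·6 + 1)/(1·1 + 0) = 7/1; p² − 48·q² = 49 − 48 = 1.
  The first convergent with p² − 48·q² = 1 gives the fundamental solution (x₁, y₁) = (7, 1).
Step 2: Apply the recurrence (x_{n+1}, y_{n+1}) = (x₁x_n + 48y₁y_n, x₁y_n + y₁x_n) repeatedly.
  From (x_1, y_1) = (7, 1): x_2 = 7·7 + 48·1·1 = 97; y_2 = 7·1 + 1·7 = 14.
  From (x_2, y_2) = (97, 14): x_3 = 7·97 + 48·1·14 = 1351; y_3 = 7·14 + 1·97 = 195.
  From (x_3, y_3) = (1351, 195): x_4 = 7·1351 + 48·1·195 = 18817; y_4 = 7·195 + 1·1351 = 2716.
  From (x_4, y_4) = (18817, 2716): x_5 = 7·18817 + 48·1·2716 = 262087; y_5 = 7·2716 + 1·18817 = 37829.
  From (x_5, y_5) = (262087, 37829): x_6 = 7·262087 + 48·1·37829 = 3650401; y_6 = 7·37829 + 1·262087 = 526890.
  From (x_6, y_6) = (3650401, 526890): x_7 = 7·3650401 + 48·1·526890 = 50843527; y_7 = 7·526890 + 1·3650401 = 7338631.
  From (x_7, y_7) = (50843527, 7338631): x_8 = 7·50843527 + 48·1·7338631 = 708158977; y_8 = 7·7338631 + 1·50843527 = 102213944.
Step 3: Verify x_8² - 48·y_8² = 501489136705686529 - 501489136705686528 = 1 (should be 1). ✓

(x_1, y_1) = (7, 1); (x_8, y_8) = (708158977, 102213944).


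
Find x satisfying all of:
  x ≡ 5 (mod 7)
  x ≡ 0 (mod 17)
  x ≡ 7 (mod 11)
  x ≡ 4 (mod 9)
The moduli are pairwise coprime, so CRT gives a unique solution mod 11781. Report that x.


Product of moduli M = 7 · 17 · 11 · 9 = 11781.
Merge one congruence at a time:
  Start: x ≡ 5 (mod 7).
  Combine with x ≡ 0 (mod 17); new modulus lcm = 119.
    Write x = 5 + 7·t and substitute into x ≡ 0 (mod 17): 7·t ≡ 0 − 5 = -5 (mod 17).
    Reduce coefficients mod 17: 7·t ≡ 12 (mod 17).
    The inverse of 7 mod 17 is 5 (since 7·5 = 35 = 2·17 + 1), so t ≡ 5·12 = 60 ≡ 9 (mod 17).
    Then x = 5 + 7·9 = 68, valid modulo lcm(7, 17) = 119: x ≡ 68 (mod 119).
  Combine with x ≡ 7 (mod 11); new modulus lcm = 1309.
    Write x = 68 + 119·t and substitute into x ≡ 7 (mod 11): 119·t ≡ 7 − 68 = -61 (mod 11).
    Reduce coefficients mod 11: 9·t ≡ 5 (mod 11).
    The inverse of 9 mod 11 is 5 (since 9·5 = 45 = 4·11 + 1), so t ≡ 5·5 = 25 ≡ 3 (mod 11).
    Then x = 68 + 119·3 = 425, valid modulo lcm(119, 11) = 1309: x ≡ 425 (mod 1309).
  Combine with x ≡ 4 (mod 9); new modulus lcm = 11781.
    Write x = 425 + 1309·t and substitute into x ≡ 4 (mod 9): 1309·t ≡ 4 − 425 = -421 (mod 9).
    Reduce coefficients mod 9: 4·t ≡ 2 (mod 9).
    The inverse of 4 mod 9 is 7 (since 4·7 = 28 = 3·9 + 1), so t ≡ 7·2 = 14 ≡ 5 (mod 9).
    Then x = 425 + 1309·5 = 6970, valid modulo lcm(1309, 9) = 11781: x ≡ 6970 (mod 11781).
Verify against each original: 6970 mod 7 = 5, 6970 mod 17 = 0, 6970 mod 11 = 7, 6970 mod 9 = 4.

x ≡ 6970 (mod 11781).


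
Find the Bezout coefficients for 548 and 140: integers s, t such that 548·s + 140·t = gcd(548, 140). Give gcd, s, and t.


Euclidean algorithm on (548, 140) — divide until remainder is 0:
  548 = 3 · 140 + 128
  140 = 1 · 128 + 12
  128 = 10 · 12 + 8
  12 = 1 · 8 + 4
  8 = 2 · 4 + 0
gcd(548, 140) = 4.
Track Bezout coefficients alongside the remainders: start with r₀ = 548 = a·1 + b·0 (s = 1, t = 0) and r₁ = 140 = a·0 + b·1 (s = 0, t = 1); each new remainder r_{k+1} = r_{k-1} − q_k·r_k inherits s_{k+1} = s_{k-1} − q_k·s_k, t_{k+1} = t_{k-1} − q_k·t_k, so r_k = a·s_k + b·t_k at every step:
  q = 3: r = 128, s = 1 − 3·0 = 1, t = 0 − 3·1 = -3  (check: 548·1 + 140·(-3) = 128)
  q = 1: r = 12, s = 0 − 1·1 = -1, t = 1 − 1·(-3) = 4  (check: 548·(-1) + 140·4 = 12)
  q = 10: r = 8, s = 1 − 10·(-1) = 11, t = -3 − 10·4 = -43  (check: 548·11 + 140·(-43) = 8)
  q = 1: r = 4, s = -1 − 1·11 = -12, t = 4 − 1·(-43) = 47  (check: 548·(-12) + 140·47 = 4)
The row with r = 4 (the gcd) gives the Bezout coefficients s = -12, t = 47.
Result: 548 · (-12) + 140 · (47) = 4.

gcd(548, 140) = 4; s = -12, t = 47 (check: 548·(-12) + 140·47 = 4).


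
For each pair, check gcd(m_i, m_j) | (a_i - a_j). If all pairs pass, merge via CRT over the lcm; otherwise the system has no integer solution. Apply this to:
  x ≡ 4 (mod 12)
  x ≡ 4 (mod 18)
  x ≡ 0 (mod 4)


Moduli 12, 18, 4 are not pairwise coprime, so CRT works modulo lcm(m_i) when all pairwise compatibility conditions hold.
Pairwise compatibility: gcd(m_i, m_j) must divide a_i - a_j for every pair.
Merge one congruence at a time:
  Start: x ≡ 4 (mod 12).
  Combine with x ≡ 4 (mod 18): gcd(12, 18) = 6; 4 - 4 = 0, which IS divisible by 6, so compatible.
    Write x = 4 + 12·t and substitute into x ≡ 4 (mod 18): 12·t ≡ 4 − 4 = 0 (mod 18).
    Divide the congruence (and modulus) by g = 6: 2·t ≡ 0 (mod 3).
    The inverse of 2 mod 3 is 2 (since 2·2 = 4 = 1·3 + 1), so t ≡ 2·0 = 0 ≡ 0 (mod 3).
    Then x = 4 + 12·0 = 4, valid modulo lcm(12, 18) = 36: x ≡ 4 (mod 36).
  Combine with x ≡ 0 (mod 4): gcd(36, 4) = 4; 0 - 4 = -4, which IS divisible by 4, so compatible.
    Write x = 4 + 36·t and substitute into x ≡ 0 (mod 4): 36·t ≡ 0 − 4 = -4 (mod 4).
    Divide the congruence (and modulus) by g = 4: 9·t ≡ -1 (mod 1).
    Modulo 1 every t works; take t = 0.
    Then x = 4 + 36·0 = 4, valid modulo lcm(36, 4) = 36: x ≡ 4 (mod 36).
Verify: 4 mod 12 = 4, 4 mod 18 = 4, 4 mod 4 = 0.

x ≡ 4 (mod 36).


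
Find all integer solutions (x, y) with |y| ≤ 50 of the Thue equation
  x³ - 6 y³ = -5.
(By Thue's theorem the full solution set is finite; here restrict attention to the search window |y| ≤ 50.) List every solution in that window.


The equation is x³ - 6y³ = -5. For fixed y, x³ = 6·y³ − 5, so a solution requires the RHS to be a perfect cube.
Strategy: iterate y from -50 to 50, compute RHS = 6·y³ − 5, and check whether it is a (positive or negative) perfect cube.
Check small values of y:
  y = 0: RHS = -5 is not a perfect cube.
  y = 1: RHS = 1 = (1)³ ⇒ x = 1 works.
  y = -1: RHS = -11 is not a perfect cube.
  y = 2: RHS = 43 is not a perfect cube.
  y = -2: RHS = -53 is not a perfect cube.
  y = 3: RHS = 157 is not a perfect cube.
  y = -3: RHS = -167 is not a perfect cube.
Continuing the search up to |y| = 50 finds no further solutions beyond those listed.
Collected solutions: (1, 1).

Solutions (with |y| ≤ 50): (1, 1).


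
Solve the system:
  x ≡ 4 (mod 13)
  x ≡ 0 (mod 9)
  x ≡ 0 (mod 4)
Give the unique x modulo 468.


Moduli 13, 9, 4 are pairwise coprime; by CRT there is a unique solution modulo M = 13 · 9 · 4 = 468.
Solve pairwise, accumulating the modulus:
  Start with x ≡ 4 (mod 13).
  Combine with x ≡ 0 (mod 9): since gcd(13, 9) = 1, we get a unique residue mod 117.
    Write x = 4 + 13·t and substitute into x ≡ 0 (mod 9): 13·t ≡ 0 − 4 = -4 (mod 9).
    Reduce coefficients mod 9: 4·t ≡ 5 (mod 9).
    The inverse of 4 mod 9 is 7 (since 4·7 = 28 = 3·9 + 1), so t ≡ 7·5 = 35 ≡ 8 (mod 9).
    Then x = 4 + 13·8 = 108, valid modulo lcm(13, 9) = 117: x ≡ 108 (mod 117).
  Combine with x ≡ 0 (mod 4): since gcd(117, 4) = 1, we get a unique residue mod 468.
    Write x = 108 + 117·t and substitute into x ≡ 0 (mod 4): 117·t ≡ 0 − 108 = -108 (mod 4).
    Reduce coefficients mod 4: 1·t ≡ 0 (mod 4).
    So t ≡ 0 (mod 4).
    Then x = 108 + 117·0 = 108, valid modulo lcm(117, 4) = 468: x ≡ 108 (mod 468).
Verify: 108 mod 13 = 4 ✓, 108 mod 9 = 0 ✓, 108 mod 4 = 0 ✓.

x ≡ 108 (mod 468).


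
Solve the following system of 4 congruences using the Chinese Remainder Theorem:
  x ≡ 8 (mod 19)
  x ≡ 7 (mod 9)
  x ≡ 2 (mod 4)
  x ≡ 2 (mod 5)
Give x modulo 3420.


Product of moduli M = 19 · 9 · 4 · 5 = 3420.
Merge one congruence at a time:
  Start: x ≡ 8 (mod 19).
  Combine with x ≡ 7 (mod 9); new modulus lcm = 171.
    Write x = 8 + 19·t and substitute into x ≡ 7 (mod 9): 19·t ≡ 7 − 8 = -1 (mod 9).
    Reduce coefficients mod 9: 1·t ≡ 8 (mod 9).
    So t ≡ 8 (mod 9).
    Then x = 8 + 19·8 = 160, valid modulo lcm(19, 9) = 171: x ≡ 160 (mod 171).
  Combine with x ≡ 2 (mod 4); new modulus lcm = 684.
    Write x = 160 + 171·t and substitute into x ≡ 2 (mod 4): 171·t ≡ 2 − 160 = -158 (mod 4).
    Reduce coefficients mod 4: 3·t ≡ 2 (mod 4).
    The inverse of 3 mod 4 is 3 (since 3·3 = 9 = 2·4 + 1), so t ≡ 3·2 = 6 ≡ 2 (mod 4).
    Then x = 160 + 171·2 = 502, valid modulo lcm(171, 4) = 684: x ≡ 502 (mod 684).
  Combine with x ≡ 2 (mod 5); new modulus lcm = 3420.
    Write x = 502 + 684·t and substitute into x ≡ 2 (mod 5): 684·t ≡ 2 − 502 = -500 (mod 5).
    Reduce coefficients mod 5: 4·t ≡ 0 (mod 5).
    The inverse of 4 mod 5 is 4 (since 4·4 = 16 = 3·5 + 1), so t ≡ 4·0 = 0 ≡ 0 (mod 5).
    Then x = 502 + 684·0 = 502, valid modulo lcm(684, 5) = 3420: x ≡ 502 (mod 3420).
Verify against each original: 502 mod 19 = 8, 502 mod 9 = 7, 502 mod 4 = 2, 502 mod 5 = 2.

x ≡ 502 (mod 3420).


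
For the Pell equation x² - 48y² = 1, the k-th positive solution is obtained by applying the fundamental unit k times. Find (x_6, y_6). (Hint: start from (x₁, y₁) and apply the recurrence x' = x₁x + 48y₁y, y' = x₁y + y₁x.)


Step 1: Find the fundamental solution (x₁, y₁) of x² - 48y² = 1.
  Expand √48 as a continued fraction. a₀ = ⌊√48⌋ = 6; iterate m_{k+1} = d_k·a_k − m_k, d_{k+1} = (48 − m_{k+1}²)/d_k, a_{k+1} = ⌊(a₀ + m_{k+1})/d_{k+1}⌋ (starting m₀ = 0, d₀ = 1), with convergents p_k = a_k·p_{k-1} + p_{k-2}, q_k = a_k·q_{k-1} + q_{k-2} (p₋₁ = 1, q₋₁ = 0):
  k = 0: a₀ = 6; p₀/q₀ = 6/1; p₀² − 48·q₀² = 36 − 48 = -12.
  k = 1: m = 6, d = 12, a = ⌊(6 + 6)/12⌋ = 1; p/q = (1·6 + 1)/(1·1 + 0) = 7/1; p² − 48·q² = 49 − 48 = 1.
  The first convergent with p² − 48·q² = 1 gives the fundamental solution (x₁, y₁) = (7, 1).
Step 2: Apply the recurrence (x_{n+1}, y_{n+1}) = (x₁x_n + 48y₁y_n, x₁y_n + y₁x_n) repeatedly.
  From (x_1, y_1) = (7, 1): x_2 = 7·7 + 48·1·1 = 97; y_2 = 7·1 + 1·7 = 14.
  From (x_2, y_2) = (97, 14): x_3 = 7·97 + 48·1·14 = 1351; y_3 = 7·14 + 1·97 = 195.
  From (x_3, y_3) = (1351, 195): x_4 = 7·1351 + 48·1·195 = 18817; y_4 = 7·195 + 1·1351 = 2716.
  From (x_4, y_4) = (18817, 2716): x_5 = 7·18817 + 48·1·2716 = 262087; y_5 = 7·2716 + 1·18817 = 37829.
  From (x_5, y_5) = (262087, 37829): x_6 = 7·262087 + 48·1·37829 = 3650401; y_6 = 7·37829 + 1·262087 = 526890.
Step 3: Verify x_6² - 48·y_6² = 13325427460801 - 13325427460800 = 1 (should be 1). ✓

(x_1, y_1) = (7, 1); (x_6, y_6) = (3650401, 526890).


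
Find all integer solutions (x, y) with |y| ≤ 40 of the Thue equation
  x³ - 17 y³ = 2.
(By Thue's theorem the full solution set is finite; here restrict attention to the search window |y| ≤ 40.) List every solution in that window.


The equation is x³ - 17y³ = 2. For fixed y, x³ = 17·y³ + 2, so a solution requires the RHS to be a perfect cube.
Strategy: iterate y from -40 to 40, compute RHS = 17·y³ + 2, and check whether it is a (positive or negative) perfect cube.
Check small values of y:
  y = 0: RHS = 2 is not a perfect cube.
  y = 1: RHS = 19 is not a perfect cube.
  y = -1: RHS = -15 is not a perfect cube.
  y = 2: RHS = 138 is not a perfect cube.
  y = -2: RHS = -134 is not a perfect cube.
  y = 3: RHS = 461 is not a perfect cube.
  y = -3: RHS = -457 is not a perfect cube.
Continuing the search up to |y| = 40 finds no solutions either.
No (x, y) in the scanned range satisfies the equation.

No integer solutions with |y| ≤ 40.


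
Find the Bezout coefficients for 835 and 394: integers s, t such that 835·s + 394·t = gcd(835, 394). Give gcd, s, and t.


Euclidean algorithm on (835, 394) — divide until remainder is 0:
  835 = 2 · 394 + 47
  394 = 8 · 47 + 18
  47 = 2 · 18 + 11
  18 = 1 · 11 + 7
  11 = 1 · 7 + 4
  7 = 1 · 4 + 3
  4 = 1 · 3 + 1
  3 = 3 · 1 + 0
gcd(835, 394) = 1.
Track Bezout coefficients alongside the remainders: start with r₀ = 835 = a·1 + b·0 (s = 1, t = 0) and r₁ = 394 = a·0 + b·1 (s = 0, t = 1); each new remainder r_{k+1} = r_{k-1} − q_k·r_k inherits s_{k+1} = s_{k-1} − q_k·s_k, t_{k+1} = t_{k-1} − q_k·t_k, so r_k = a·s_k + b·t_k at every step:
  q = 2: r = 47, s = 1 − 2·0 = 1, t = 0 − 2·1 = -2  (check: 835·1 + 394·(-2) = 47)
  q = 8: r = 18, s = 0 − 8·1 = -8, t = 1 − 8·(-2) = 17  (check: 835·(-8) + 394·17 = 18)
  q = 2: r = 11, s = 1 − 2·(-8) = 17, t = -2 − 2·17 = -36  (check: 835·17 + 394·(-36) = 11)
  q = 1: r = 7, s = -8 − 1·17 = -25, t = 17 − 1·(-36) = 53  (check: 835·(-25) + 394·53 = 7)
  q = 1: r = 4, s = 17 − 1·(-25) = 42, t = -36 − 1·53 = -89  (check: 835·42 + 394·(-89) = 4)
  q = 1: r = 3, s = -25 − 1·42 = -67, t = 53 − 1·(-89) = 142  (check: 835·(-67) + 394·142 = 3)
  q = 1: r = 1, s = 42 − 1·(-67) = 109, t = -89 − 1·142 = -231  (check: 835·109 + 394·(-231) = 1)
The row with r = 1 (the gcd) gives the Bezout coefficients s = 109, t = -231.
Result: 835 · (109) + 394 · (-231) = 1.

gcd(835, 394) = 1; s = 109, t = -231 (check: 835·109 + 394·(-231) = 1).


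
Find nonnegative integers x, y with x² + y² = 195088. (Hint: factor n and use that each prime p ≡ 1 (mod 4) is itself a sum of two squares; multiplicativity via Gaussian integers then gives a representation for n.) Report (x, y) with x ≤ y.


Step 1: Factor n = 195088 = 2^4 · 89 · 137.
Step 2: Check the mod-4 condition on each prime factor: 2 = 2 (special); 89 ≡ 1 (mod 4), exponent 1; 137 ≡ 1 (mod 4), exponent 1.
All primes ≡ 3 (mod 4) appear to even exponent (or don't appear), so by the two-squares theorem n IS expressible as a sum of two squares.
Step 3: Build a representation. Group n = k² · m with k = 4 and m = 89 · 137 = 12193 (a product of primes ≡ 1 (mod 4)); a representation of m scales to one of n via (k·x)² + (k·y)² = k²(x² + y²). Each prime p ≡ 1 (mod 4) is itself a sum of two squares; find a² by testing p − a² for a perfect square:
  89: 89 − 1² = 88, 89 − 2² = 85, 89 − 3² = 80, 89 − 4² = 73, 89 − 5² = 64 = 8² ⇒ 89 = 5² + 8².
  137: 137 − 1² = 136, 137 − 2² = 133, 137 − 3² = 128, 137 − 4² = 121 = 11² ⇒ 137 = 4² + 11².
  Combine using the Brahmagupta–Fibonacci identity (a² + b²)(c² + d²) = (ac − bd)² + (ad + bc)² = (ac + bd)² + (ad − bc)²:
  89 · 137 = 12193: from (5² + 8²)(4² + 11²), take (5·4 − 8·11, 5·11 + 8·4) = (20 − 88, 55 + 32) = (-68, 87); dropping signs (only squares matter) gives (68, 87); check 68² + 87² = 4624 + 7569 = 12193 ✓.
  Scale by k = 4: (4·68, 4·87) = (272, 348).
Step 4: Order so x ≤ y and verify: 272² + 348² = 73984 + 121104 = 195088 = n. ✓

n = 195088 = 272² + 348² (one valid representation with x ≤ y).


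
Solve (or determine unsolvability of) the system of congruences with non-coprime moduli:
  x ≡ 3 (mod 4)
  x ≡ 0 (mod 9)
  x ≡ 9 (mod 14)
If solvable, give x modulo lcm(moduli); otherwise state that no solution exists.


Moduli 4, 9, 14 are not pairwise coprime, so CRT works modulo lcm(m_i) when all pairwise compatibility conditions hold.
Pairwise compatibility: gcd(m_i, m_j) must divide a_i - a_j for every pair.
Merge one congruence at a time:
  Start: x ≡ 3 (mod 4).
  Combine with x ≡ 0 (mod 9): gcd(4, 9) = 1; 0 - 3 = -3, which IS divisible by 1, so compatible.
    Write x = 3 + 4·t and substitute into x ≡ 0 (mod 9): 4·t ≡ 0 − 3 = -3 (mod 9).
    Reduce coefficients mod 9: 4·t ≡ 6 (mod 9).
    The inverse of 4 mod 9 is 7 (since 4·7 = 28 = 3·9 + 1), so t ≡ 7·6 = 42 ≡ 6 (mod 9).
    Then x = 3 + 4·6 = 27, valid modulo lcm(4, 9) = 36: x ≡ 27 (mod 36).
  Combine with x ≡ 9 (mod 14): gcd(36, 14) = 2; 9 - 27 = -18, which IS divisible by 2, so compatible.
    Write x = 27 + 36·t and substitute into x ≡ 9 (mod 14): 36·t ≡ 9 − 27 = -18 (mod 14).
    Divide the congruence (and modulus) by g = 2: 18·t ≡ -9 (mod 7).
    Reduce coefficients mod 7: 4·t ≡ 5 (mod 7).
    The inverse of 4 mod 7 is 2 (since 4·2 = 8 = 1·7 + 1), so t ≡ 2·5 = 10 ≡ 3 (mod 7).
    Then x = 27 + 36·3 = 135, valid modulo lcm(36, 14) = 252: x ≡ 135 (mod 252).
Verify: 135 mod 4 = 3, 135 mod 9 = 0, 135 mod 14 = 9.

x ≡ 135 (mod 252).


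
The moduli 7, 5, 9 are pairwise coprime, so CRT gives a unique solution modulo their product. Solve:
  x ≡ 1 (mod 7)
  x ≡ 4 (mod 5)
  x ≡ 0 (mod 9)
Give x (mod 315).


Moduli 7, 5, 9 are pairwise coprime; by CRT there is a unique solution modulo M = 7 · 5 · 9 = 315.
Solve pairwise, accumulating the modulus:
  Start with x ≡ 1 (mod 7).
  Combine with x ≡ 4 (mod 5): since gcd(7, 5) = 1, we get a unique residue mod 35.
    Write x = 1 + 7·t and substitute into x ≡ 4 (mod 5): 7·t ≡ 4 − 1 = 3 (mod 5).
    Reduce coefficients mod 5: 2·t ≡ 3 (mod 5).
    The inverse of 2 mod 5 is 3 (since 2·3 = 6 = 1·5 + 1), so t ≡ 3·3 = 9 ≡ 4 (mod 5).
    Then x = 1 + 7·4 = 29, valid modulo lcm(7, 5) = 35: x ≡ 29 (mod 35).
  Combine with x ≡ 0 (mod 9): since gcd(35, 9) = 1, we get a unique residue mod 315.
    Write x = 29 + 35·t and substitute into x ≡ 0 (mod 9): 35·t ≡ 0 − 29 = -29 (mod 9).
    Reduce coefficients mod 9: 8·t ≡ 7 (mod 9).
    The inverse of 8 mod 9 is 8 (since 8·8 = 64 = 7·9 + 1), so t ≡ 8·7 = 56 ≡ 2 (mod 9).
    Then x = 29 + 35·2 = 99, valid modulo lcm(35, 9) = 315: x ≡ 99 (mod 315).
Verify: 99 mod 7 = 1 ✓, 99 mod 5 = 4 ✓, 99 mod 9 = 0 ✓.

x ≡ 99 (mod 315).


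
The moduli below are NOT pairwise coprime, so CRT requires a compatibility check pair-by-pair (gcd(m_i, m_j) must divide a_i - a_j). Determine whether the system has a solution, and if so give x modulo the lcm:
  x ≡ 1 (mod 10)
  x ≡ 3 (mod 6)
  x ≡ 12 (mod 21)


Moduli 10, 6, 21 are not pairwise coprime, so CRT works modulo lcm(m_i) when all pairwise compatibility conditions hold.
Pairwise compatibility: gcd(m_i, m_j) must divide a_i - a_j for every pair.
Merge one congruence at a time:
  Start: x ≡ 1 (mod 10).
  Combine with x ≡ 3 (mod 6): gcd(10, 6) = 2; 3 - 1 = 2, which IS divisible by 2, so compatible.
    Write x = 1 + 10·t and substitute into x ≡ 3 (mod 6): 10·t ≡ 3 − 1 = 2 (mod 6).
    Divide the congruence (and modulus) by g = 2: 5·t ≡ 1 (mod 3).
    Reduce coefficients mod 3: 2·t ≡ 1 (mod 3).
    The inverse of 2 mod 3 is 2 (since 2·2 = 4 = 1·3 + 1), so t ≡ 2·1 = 2 ≡ 2 (mod 3).
    Then x = 1 + 10·2 = 21, valid modulo lcm(10, 6) = 30: x ≡ 21 (mod 30).
  Combine with x ≡ 12 (mod 21): gcd(30, 21) = 3; 12 - 21 = -9, which IS divisible by 3, so compatible.
    Write x = 21 + 30·t and substitute into x ≡ 12 (mod 21): 30·t ≡ 12 − 21 = -9 (mod 21).
    Divide the congruence (and modulus) by g = 3: 10·t ≡ -3 (mod 7).
    Reduce coefficients mod 7: 3·t ≡ 4 (mod 7).
    The inverse of 3 mod 7 is 5 (since 3·5 = 15 = 2·7 + 1), so t ≡ 5·4 = 20 ≡ 6 (mod 7).
    Then x = 21 + 30·6 = 201, valid modulo lcm(30, 21) = 210: x ≡ 201 (mod 210).
Verify: 201 mod 10 = 1, 201 mod 6 = 3, 201 mod 21 = 12.

x ≡ 201 (mod 210).


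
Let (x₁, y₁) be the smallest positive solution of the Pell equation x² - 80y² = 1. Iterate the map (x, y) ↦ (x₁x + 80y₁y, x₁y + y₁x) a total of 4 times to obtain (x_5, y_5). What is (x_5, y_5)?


Step 1: Find the fundamental solution (x₁, y₁) of x² - 80y² = 1.
  Expand √80 as a continued fraction. a₀ = ⌊√80⌋ = 8; iterate m_{k+1} = d_k·a_k − m_k, d_{k+1} = (80 − m_{k+1}²)/d_k, a_{k+1} = ⌊(a₀ + m_{k+1})/d_{k+1}⌋ (starting m₀ = 0, d₀ = 1), with convergents p_k = a_k·p_{k-1} + p_{k-2}, q_k = a_k·q_{k-1} + q_{k-2} (p₋₁ = 1, q₋₁ = 0):
  k = 0: a₀ = 8; p₀/q₀ = 8/1; p₀² − 80·q₀² = 64 − 80 = -16.
  k = 1: m = 8, d = 16, a = ⌊(8 + 8)/16⌋ = 1; p/q = (1·8 + 1)/(1·1 + 0) = 9/1; p² − 80·q² = 81 − 80 = 1.
  The first convergent with p² − 80·q² = 1 gives the fundamental solution (x₁, y₁) = (9, 1).
Step 2: Apply the recurrence (x_{n+1}, y_{n+1}) = (x₁x_n + 80y₁y_n, x₁y_n + y₁x_n) repeatedly.
  From (x_1, y_1) = (9, 1): x_2 = 9·9 + 80·1·1 = 161; y_2 = 9·1 + 1·9 = 18.
  From (x_2, y_2) = (161, 18): x_3 = 9·161 + 80·1·18 = 2889; y_3 = 9·18 + 1·161 = 323.
  From (x_3, y_3) = (2889, 323): x_4 = 9·2889 + 80·1·323 = 51841; y_4 = 9·323 + 1·2889 = 5796.
  From (x_4, y_4) = (51841, 5796): x_5 = 9·51841 + 80·1·5796 = 930249; y_5 = 9·5796 + 1·51841 = 104005.
Step 3: Verify x_5² - 80·y_5² = 865363202001 - 865363202000 = 1 (should be 1). ✓

(x_1, y_1) = (9, 1); (x_5, y_5) = (930249, 104005).


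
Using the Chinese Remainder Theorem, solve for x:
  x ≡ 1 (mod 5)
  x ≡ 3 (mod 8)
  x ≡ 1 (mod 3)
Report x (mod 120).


Moduli 5, 8, 3 are pairwise coprime; by CRT there is a unique solution modulo M = 5 · 8 · 3 = 120.
Solve pairwise, accumulating the modulus:
  Start with x ≡ 1 (mod 5).
  Combine with x ≡ 3 (mod 8): since gcd(5, 8) = 1, we get a unique residue mod 40.
    Write x = 1 + 5·t and substitute into x ≡ 3 (mod 8): 5·t ≡ 3 − 1 = 2 (mod 8).
    The inverse of 5 mod 8 is 5 (since 5·5 = 25 = 3·8 + 1), so t ≡ 5·2 = 10 ≡ 2 (mod 8).
    Then x = 1 + 5·2 = 11, valid modulo lcm(5, 8) = 40: x ≡ 11 (mod 40).
  Combine with x ≡ 1 (mod 3): since gcd(40, 3) = 1, we get a unique residue mod 120.
    Write x = 11 + 40·t and substitute into x ≡ 1 (mod 3): 40·t ≡ 1 − 11 = -10 (mod 3).
    Reduce coefficients mod 3: 1·t ≡ 2 (mod 3).
    So t ≡ 2 (mod 3).
    Then x = 11 + 40·2 = 91, valid modulo lcm(40, 3) = 120: x ≡ 91 (mod 120).
Verify: 91 mod 5 = 1 ✓, 91 mod 8 = 3 ✓, 91 mod 3 = 1 ✓.

x ≡ 91 (mod 120).


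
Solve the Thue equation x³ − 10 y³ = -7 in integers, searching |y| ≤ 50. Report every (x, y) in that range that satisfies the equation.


The equation is x³ - 10y³ = -7. For fixed y, x³ = 10·y³ − 7, so a solution requires the RHS to be a perfect cube.
Strategy: iterate y from -50 to 50, compute RHS = 10·y³ − 7, and check whether it is a (positive or negative) perfect cube.
Check small values of y:
  y = 0: RHS = -7 is not a perfect cube.
  y = 1: RHS = 3 is not a perfect cube.
  y = -1: RHS = -17 is not a perfect cube.
  y = 2: RHS = 73 is not a perfect cube.
  y = -2: RHS = -87 is not a perfect cube.
  y = 3: RHS = 263 is not a perfect cube.
  y = -3: RHS = -277 is not a perfect cube.
Continuing the search up to |y| = 50 finds no solutions either.
No (x, y) in the scanned range satisfies the equation.

No integer solutions with |y| ≤ 50.


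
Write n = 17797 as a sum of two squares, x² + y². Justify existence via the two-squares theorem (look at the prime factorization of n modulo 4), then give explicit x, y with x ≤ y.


Step 1: Factor n = 17797 = 13 · 37^2.
Step 2: Check the mod-4 condition on each prime factor: 13 ≡ 1 (mod 4), exponent 1; 37 ≡ 1 (mod 4), exponent 2.
All primes ≡ 3 (mod 4) appear to even exponent (or don't appear), so by the two-squares theorem n IS expressible as a sum of two squares.
Step 3: Build a representation. Here n = 13 · 37 · 37 is a product of primes ≡ 1 (mod 4). Each prime p ≡ 1 (mod 4) is itself a sum of two squares; find a² by testing p − a² for a perfect square:
  13: 13 − 1² = 12, 13 − 2² = 9 = 3² ⇒ 13 = 2² + 3².
  37: 37 − 1² = 36 = 6² ⇒ 37 = 1² + 6².
  Combine using the Brahmagupta–Fibonacci identity (a² + b²)(c² + d²) = (ac − bd)² + (ad + bc)² = (ac + bd)² + (ad − bc)²:
  13 · 37 = 481: from (2² + 3²)(1² + 6²), take (2·1 − 3·6, 2·6 + 3·1) = (2 − 18, 12 + 3) = (-16, 15); dropping signs (only squares matter) gives (16, 15); check 16² + 15² = 256 + 225 = 481 ✓.
  481 · 37 = 17797: from (16² + 15²)(1² + 6²), take (16·1 − 15·6, 16·6 + 15·1) = (16 − 90, 96 + 15) = (-74, 111); dropping signs (only squares matter) gives (74, 111); check 74² + 111² = 5476 + 12321 = 17797 ✓.
Step 4: Order so x ≤ y and verify: 74² + 111² = 5476 + 12321 = 17797 = n. ✓

n = 17797 = 74² + 111² (one valid representation with x ≤ y).


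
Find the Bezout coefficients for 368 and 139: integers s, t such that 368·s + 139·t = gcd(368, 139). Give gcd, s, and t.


Euclidean algorithm on (368, 139) — divide until remainder is 0:
  368 = 2 · 139 + 90
  139 = 1 · 90 + 49
  90 = 1 · 49 + 41
  49 = 1 · 41 + 8
  41 = 5 · 8 + 1
  8 = 8 · 1 + 0
gcd(368, 139) = 1.
Track Bezout coefficients alongside the remainders: start with r₀ = 368 = a·1 + b·0 (s = 1, t = 0) and r₁ = 139 = a·0 + b·1 (s = 0, t = 1); each new remainder r_{k+1} = r_{k-1} − q_k·r_k inherits s_{k+1} = s_{k-1} − q_k·s_k, t_{k+1} = t_{k-1} − q_k·t_k, so r_k = a·s_k + b·t_k at every step:
  q = 2: r = 90, s = 1 − 2·0 = 1, t = 0 − 2·1 = -2  (check: 368·1 + 139·(-2) = 90)
  q = 1: r = 49, s = 0 − 1·1 = -1, t = 1 − 1·(-2) = 3  (check: 368·(-1) + 139·3 = 49)
  q = 1: r = 41, s = 1 − 1·(-1) = 2, t = -2 − 1·3 = -5  (check: 368·2 + 139·(-5) = 41)
  q = 1: r = 8, s = -1 − 1·2 = -3, t = 3 − 1·(-5) = 8  (check: 368·(-3) + 139·8 = 8)
  q = 5: r = 1, s = 2 − 5·(-3) = 17, t = -5 − 5·8 = -45  (check: 368·17 + 139·(-45) = 1)
The row with r = 1 (the gcd) gives the Bezout coefficients s = 17, t = -45.
Result: 368 · (17) + 139 · (-45) = 1.

gcd(368, 139) = 1; s = 17, t = -45 (check: 368·17 + 139·(-45) = 1).


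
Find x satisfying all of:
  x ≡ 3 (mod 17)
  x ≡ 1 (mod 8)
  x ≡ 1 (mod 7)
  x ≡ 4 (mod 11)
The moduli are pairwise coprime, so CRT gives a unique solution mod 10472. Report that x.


Product of moduli M = 17 · 8 · 7 · 11 = 10472.
Merge one congruence at a time:
  Start: x ≡ 3 (mod 17).
  Combine with x ≡ 1 (mod 8); new modulus lcm = 136.
    Write x = 3 + 17·t and substitute into x ≡ 1 (mod 8): 17·t ≡ 1 − 3 = -2 (mod 8).
    Reduce coefficients mod 8: 1·t ≡ 6 (mod 8).
    So t ≡ 6 (mod 8).
    Then x = 3 + 17·6 = 105, valid modulo lcm(17, 8) = 136: x ≡ 105 (mod 136).
  Combine with x ≡ 1 (mod 7); new modulus lcm = 952.
    Write x = 105 + 136·t and substitute into x ≡ 1 (mod 7): 136·t ≡ 1 − 105 = -104 (mod 7).
    Reduce coefficients mod 7: 3·t ≡ 1 (mod 7).
    The inverse of 3 mod 7 is 5 (since 3·5 = 15 = 2·7 + 1), so t ≡ 5·1 = 5 ≡ 5 (mod 7).
    Then x = 105 + 136·5 = 785, valid modulo lcm(136, 7) = 952: x ≡ 785 (mod 952).
  Combine with x ≡ 4 (mod 11); new modulus lcm = 10472.
    Write x = 785 + 952·t and substitute into x ≡ 4 (mod 11): 952·t ≡ 4 − 785 = -781 (mod 11).
    Reduce coefficients mod 11: 6·t ≡ 0 (mod 11).
    The inverse of 6 mod 11 is 2 (since 6·2 = 12 = 1·11 + 1), so t ≡ 2·0 = 0 ≡ 0 (mod 11).
    Then x = 785 + 952·0 = 785, valid modulo lcm(952, 11) = 10472: x ≡ 785 (mod 10472).
Verify against each original: 785 mod 17 = 3, 785 mod 8 = 1, 785 mod 7 = 1, 785 mod 11 = 4.

x ≡ 785 (mod 10472).


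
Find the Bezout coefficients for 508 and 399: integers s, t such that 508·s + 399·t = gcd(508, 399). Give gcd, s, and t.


Euclidean algorithm on (508, 399) — divide until remainder is 0:
  508 = 1 · 399 + 109
  399 = 3 · 109 + 72
  109 = 1 · 72 + 37
  72 = 1 · 37 + 35
  37 = 1 · 35 + 2
  35 = 17 · 2 + 1
  2 = 2 · 1 + 0
gcd(508, 399) = 1.
Track Bezout coefficients alongside the remainders: start with r₀ = 508 = a·1 + b·0 (s = 1, t = 0) and r₁ = 399 = a·0 + b·1 (s = 0, t = 1); each new remainder r_{k+1} = r_{k-1} − q_k·r_k inherits s_{k+1} = s_{k-1} − q_k·s_k, t_{k+1} = t_{k-1} − q_k·t_k, so r_k = a·s_k + b·t_k at every step:
  q = 1: r = 109, s = 1 − 1·0 = 1, t = 0 − 1·1 = -1  (check: 508·1 + 399·(-1) = 109)
  q = 3: r = 72, s = 0 − 3·1 = -3, t = 1 − 3·(-1) = 4  (check: 508·(-3) + 399·4 = 72)
  q = 1: r = 37, s = 1 − 1·(-3) = 4, t = -1 − 1·4 = -5  (check: 508·4 + 399·(-5) = 37)
  q = 1: r = 35, s = -3 − 1·4 = -7, t = 4 − 1·(-5) = 9  (check: 508·(-7) + 399·9 = 35)
  q = 1: r = 2, s = 4 − 1·(-7) = 11, t = -5 − 1·9 = -14  (check: 508·11 + 399·(-14) = 2)
  q = 17: r = 1, s = -7 − 17·11 = -194, t = 9 − 17·(-14) = 247  (check: 508·(-194) + 399·247 = 1)
The row with r = 1 (the gcd) gives the Bezout coefficients s = -194, t = 247.
Result: 508 · (-194) + 399 · (247) = 1.

gcd(508, 399) = 1; s = -194, t = 247 (check: 508·(-194) + 399·247 = 1).


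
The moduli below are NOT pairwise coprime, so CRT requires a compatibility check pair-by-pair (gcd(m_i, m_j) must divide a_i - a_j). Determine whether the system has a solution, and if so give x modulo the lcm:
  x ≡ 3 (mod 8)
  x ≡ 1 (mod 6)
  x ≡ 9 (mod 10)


Moduli 8, 6, 10 are not pairwise coprime, so CRT works modulo lcm(m_i) when all pairwise compatibility conditions hold.
Pairwise compatibility: gcd(m_i, m_j) must divide a_i - a_j for every pair.
Merge one congruence at a time:
  Start: x ≡ 3 (mod 8).
  Combine with x ≡ 1 (mod 6): gcd(8, 6) = 2; 1 - 3 = -2, which IS divisible by 2, so compatible.
    Write x = 3 + 8·t and substitute into x ≡ 1 (mod 6): 8·t ≡ 1 − 3 = -2 (mod 6).
    Divide the congruence (and modulus) by g = 2: 4·t ≡ -1 (mod 3).
    Reduce coefficients mod 3: 1·t ≡ 2 (mod 3).
    So t ≡ 2 (mod 3).
    Then x = 3 + 8·2 = 19, valid modulo lcm(8, 6) = 24: x ≡ 19 (mod 24).
  Combine with x ≡ 9 (mod 10): gcd(24, 10) = 2; 9 - 19 = -10, which IS divisible by 2, so compatible.
    Write x = 19 + 24·t and substitute into x ≡ 9 (mod 10): 24·t ≡ 9 − 19 = -10 (mod 10).
    Divide the congruence (and modulus) by g = 2: 12·t ≡ -5 (mod 5).
    Reduce coefficients mod 5: 2·t ≡ 0 (mod 5).
    The inverse of 2 mod 5 is 3 (since 2·3 = 6 = 1·5 + 1), so t ≡ 3·0 = 0 ≡ 0 (mod 5).
    Then x = 19 + 24·0 = 19, valid modulo lcm(24, 10) = 120: x ≡ 19 (mod 120).
Verify: 19 mod 8 = 3, 19 mod 6 = 1, 19 mod 10 = 9.

x ≡ 19 (mod 120).


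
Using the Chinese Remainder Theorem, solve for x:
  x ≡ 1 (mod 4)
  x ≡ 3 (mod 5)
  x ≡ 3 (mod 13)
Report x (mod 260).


Moduli 4, 5, 13 are pairwise coprime; by CRT there is a unique solution modulo M = 4 · 5 · 13 = 260.
Solve pairwise, accumulating the modulus:
  Start with x ≡ 1 (mod 4).
  Combine with x ≡ 3 (mod 5): since gcd(4, 5) = 1, we get a unique residue mod 20.
    Write x = 1 + 4·t and substitute into x ≡ 3 (mod 5): 4·t ≡ 3 − 1 = 2 (mod 5).
    The inverse of 4 mod 5 is 4 (since 4·4 = 16 = 3·5 + 1), so t ≡ 4·2 = 8 ≡ 3 (mod 5).
    Then x = 1 + 4·3 = 13, valid modulo lcm(4, 5) = 20: x ≡ 13 (mod 20).
  Combine with x ≡ 3 (mod 13): since gcd(20, 13) = 1, we get a unique residue mod 260.
    Write x = 13 + 20·t and substitute into x ≡ 3 (mod 13): 20·t ≡ 3 − 13 = -10 (mod 13).
    Reduce coefficients mod 13: 7·t ≡ 3 (mod 13).
    The inverse of 7 mod 13 is 2 (since 7·2 = 14 = 1·13 + 1), so t ≡ 2·3 = 6 ≡ 6 (mod 13).
    Then x = 13 + 20·6 = 133, valid modulo lcm(20, 13) = 260: x ≡ 133 (mod 260).
Verify: 133 mod 4 = 1 ✓, 133 mod 5 = 3 ✓, 133 mod 13 = 3 ✓.

x ≡ 133 (mod 260).


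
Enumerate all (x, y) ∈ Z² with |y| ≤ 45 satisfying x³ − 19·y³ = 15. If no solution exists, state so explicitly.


The equation is x³ - 19y³ = 15. For fixed y, x³ = 19·y³ + 15, so a solution requires the RHS to be a perfect cube.
Strategy: iterate y from -45 to 45, compute RHS = 19·y³ + 15, and check whether it is a (positive or negative) perfect cube.
Check small values of y:
  y = 0: RHS = 15 is not a perfect cube.
  y = 1: RHS = 34 is not a perfect cube.
  y = -1: RHS = -4 is not a perfect cube.
  y = 2: RHS = 167 is not a perfect cube.
  y = -2: RHS = -137 is not a perfect cube.
  y = 3: RHS = 528 is not a perfect cube.
  y = -3: RHS = -498 is not a perfect cube.
Continuing the search up to |y| = 45 finds no solutions either.
No (x, y) in the scanned range satisfies the equation.

No integer solutions with |y| ≤ 45.


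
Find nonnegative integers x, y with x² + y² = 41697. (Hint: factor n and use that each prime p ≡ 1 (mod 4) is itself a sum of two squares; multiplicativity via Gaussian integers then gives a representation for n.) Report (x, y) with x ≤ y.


Step 1: Factor n = 41697 = 3^2 · 41 · 113.
Step 2: Check the mod-4 condition on each prime factor: 3 ≡ 3 (mod 4), exponent 2 (must be even); 41 ≡ 1 (mod 4), exponent 1; 113 ≡ 1 (mod 4), exponent 1.
All primes ≡ 3 (mod 4) appear to even exponent (or don't appear), so by the two-squares theorem n IS expressible as a sum of two squares.
Step 3: Build a representation. Group n = k² · m with k = 3 and m = 41 · 113 = 4633 (a product of primes ≡ 1 (mod 4)); a representation of m scales to one of n via (k·x)² + (k·y)² = k²(x² + y²). Each prime p ≡ 1 (mod 4) is itself a sum of two squares; find a² by testing p − a² for a perfect square:
  41: 41 − 1² = 40, 41 − 2² = 37, 41 − 3² = 32, 41 − 4² = 25 = 5² ⇒ 41 = 4² + 5².
  113: 113 − 1² = 112, 113 − 2² = 109, 113 − 3² = 104, 113 − 4² = 97, 113 − 5² = 88, 113 − 6² = 77, 113 − 7² = 64 = 8² ⇒ 113 = 7² + 8².
  Combine using the Brahmagupta–Fibonacci identity (a² + b²)(c² + d²) = (ac − bd)² + (ad + bc)² = (ac + bd)² + (ad − bc)²:
  41 · 113 = 4633: from (4² + 5²)(7² + 8²), take (4·7 − 5·8, 4·8 + 5·7) = (28 − 40, 32 + 35) = (-12, 67); dropping signs (only squares matter) gives (12, 67); check 12² + 67² = 144 + 4489 = 4633 ✓.
  Scale by k = 3: (3·12, 3·67) = (36, 201).
Step 4: Order so x ≤ y and verify: 36² + 201² = 1296 + 40401 = 41697 = n. ✓

n = 41697 = 36² + 201² (one valid representation with x ≤ y).


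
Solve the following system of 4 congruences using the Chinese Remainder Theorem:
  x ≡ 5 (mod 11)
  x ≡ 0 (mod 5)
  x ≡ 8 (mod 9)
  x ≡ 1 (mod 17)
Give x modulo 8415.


Product of moduli M = 11 · 5 · 9 · 17 = 8415.
Merge one congruence at a time:
  Start: x ≡ 5 (mod 11).
  Combine with x ≡ 0 (mod 5); new modulus lcm = 55.
    Write x = 5 + 11·t and substitute into x ≡ 0 (mod 5): 11·t ≡ 0 − 5 = -5 (mod 5).
    Reduce coefficients mod 5: 1·t ≡ 0 (mod 5).
    So t ≡ 0 (mod 5).
    Then x = 5 + 11·0 = 5, valid modulo lcm(11, 5) = 55: x ≡ 5 (mod 55).
  Combine with x ≡ 8 (mod 9); new modulus lcm = 495.
    Write x = 5 + 55·t and substitute into x ≡ 8 (mod 9): 55·t ≡ 8 − 5 = 3 (mod 9).
    Reduce coefficients mod 9: 1·t ≡ 3 (mod 9).
    So t ≡ 3 (mod 9).
    Then x = 5 + 55·3 = 170, valid modulo lcm(55, 9) = 495: x ≡ 170 (mod 495).
  Combine with x ≡ 1 (mod 17); new modulus lcm = 8415.
    Write x = 170 + 495·t and substitute into x ≡ 1 (mod 17): 495·t ≡ 1 − 170 = -169 (mod 17).
    Reduce coefficients mod 17: 2·t ≡ 1 (mod 17).
    The inverse of 2 mod 17 is 9 (since 2·9 = 18 = 1·17 + 1), so t ≡ 9·1 = 9 ≡ 9 (mod 17).
    Then x = 170 + 495·9 = 4625, valid modulo lcm(495, 17) = 8415: x ≡ 4625 (mod 8415).
Verify against each original: 4625 mod 11 = 5, 4625 mod 5 = 0, 4625 mod 9 = 8, 4625 mod 17 = 1.

x ≡ 4625 (mod 8415).


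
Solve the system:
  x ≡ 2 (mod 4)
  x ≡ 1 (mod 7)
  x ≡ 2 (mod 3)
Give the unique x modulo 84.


Moduli 4, 7, 3 are pairwise coprime; by CRT there is a unique solution modulo M = 4 · 7 · 3 = 84.
Solve pairwise, accumulating the modulus:
  Start with x ≡ 2 (mod 4).
  Combine with x ≡ 1 (mod 7): since gcd(4, 7) = 1, we get a unique residue mod 28.
    Write x = 2 + 4·t and substitute into x ≡ 1 (mod 7): 4·t ≡ 1 − 2 = -1 (mod 7).
    Reduce coefficients mod 7: 4·t ≡ 6 (mod 7).
    The inverse of 4 mod 7 is 2 (since 4·2 = 8 = 1·7 + 1), so t ≡ 2·6 = 12 ≡ 5 (mod 7).
    Then x = 2 + 4·5 = 22, valid modulo lcm(4, 7) = 28: x ≡ 22 (mod 28).
  Combine with x ≡ 2 (mod 3): since gcd(28, 3) = 1, we get a unique residue mod 84.
    Write x = 22 + 28·t and substitute into x ≡ 2 (mod 3): 28·t ≡ 2 − 22 = -20 (mod 3).
    Reduce coefficients mod 3: 1·t ≡ 1 (mod 3).
    So t ≡ 1 (mod 3).
    Then x = 22 + 28·1 = 50, valid modulo lcm(28, 3) = 84: x ≡ 50 (mod 84).
Verify: 50 mod 4 = 2 ✓, 50 mod 7 = 1 ✓, 50 mod 3 = 2 ✓.

x ≡ 50 (mod 84).
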